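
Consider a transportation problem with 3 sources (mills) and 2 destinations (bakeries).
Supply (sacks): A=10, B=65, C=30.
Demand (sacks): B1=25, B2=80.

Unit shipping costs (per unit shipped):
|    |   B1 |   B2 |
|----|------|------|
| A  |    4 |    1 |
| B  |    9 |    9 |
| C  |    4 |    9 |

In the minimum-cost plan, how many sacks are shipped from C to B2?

Optimal shipments:
  A–B2: 10 × 1 = 10
  B–B2: 65 × 9 = 585
  C–B1: 25 × 4 = 100
  C–B2: 5 × 9 = 45
Total cost = 740.
So C→B2 carries 5 sacks.

5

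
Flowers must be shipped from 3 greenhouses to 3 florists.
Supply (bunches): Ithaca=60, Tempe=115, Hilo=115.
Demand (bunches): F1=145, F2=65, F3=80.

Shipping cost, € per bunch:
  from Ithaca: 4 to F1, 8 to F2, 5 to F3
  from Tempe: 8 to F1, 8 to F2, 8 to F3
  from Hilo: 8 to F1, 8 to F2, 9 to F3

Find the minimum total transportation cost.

One minimum-cost allocation:
  Ithaca→F1: 60 × €4 = €240
  Tempe→F1: 35 × €8 = €280
  Tempe→F3: 80 × €8 = €640
  Hilo→F1: 50 × €8 = €400
  Hilo→F2: 65 × €8 = €520
Total = 240 + 280 + 640 + 400 + 520 = €2080.
(Supply check: Ithaca ships 60; Tempe ships 115; Hilo ships 115.)

2080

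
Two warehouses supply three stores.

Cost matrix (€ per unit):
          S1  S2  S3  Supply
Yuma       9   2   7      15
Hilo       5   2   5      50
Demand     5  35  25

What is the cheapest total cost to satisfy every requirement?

Optimal allocation:
  Yuma->S2: 15 units
  Hilo->S1: 5 units
  Hilo->S2: 20 units
  Hilo->S3: 25 units
Total cost = €220.

220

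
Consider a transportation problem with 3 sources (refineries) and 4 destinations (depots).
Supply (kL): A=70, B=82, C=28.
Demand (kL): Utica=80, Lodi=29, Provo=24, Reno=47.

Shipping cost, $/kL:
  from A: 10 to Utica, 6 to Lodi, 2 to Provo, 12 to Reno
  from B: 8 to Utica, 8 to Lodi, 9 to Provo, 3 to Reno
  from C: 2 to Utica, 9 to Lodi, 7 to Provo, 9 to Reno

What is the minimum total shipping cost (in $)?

869

An optimal shipping plan:
  A to Utica: 17 kL
  A to Lodi: 29 kL
  A to Provo: 24 kL
  B to Utica: 35 kL
  B to Reno: 47 kL
  C to Utica: 28 kL
Total cost = $869.
(Supply check: A ships 70; B ships 82; C ships 28.)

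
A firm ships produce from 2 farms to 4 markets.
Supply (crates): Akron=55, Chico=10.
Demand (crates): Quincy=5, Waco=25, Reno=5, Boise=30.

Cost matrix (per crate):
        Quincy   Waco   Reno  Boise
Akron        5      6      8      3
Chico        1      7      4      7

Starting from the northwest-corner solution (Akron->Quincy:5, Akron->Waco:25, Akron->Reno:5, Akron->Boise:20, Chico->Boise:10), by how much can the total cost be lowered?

Current plan cost = 5·5 + 25·6 + 5·8 + 20·3 + 10·7 = 345.
Optimal plan:
  Akron->Waco: 25 × 6 = 150
  Akron->Boise: 30 × 3 = 90
  Chico->Quincy: 5 × 1 = 5
  Chico->Reno: 5 × 4 = 20
Optimal cost = 265.
Saving = 345 − 265 = 80.

80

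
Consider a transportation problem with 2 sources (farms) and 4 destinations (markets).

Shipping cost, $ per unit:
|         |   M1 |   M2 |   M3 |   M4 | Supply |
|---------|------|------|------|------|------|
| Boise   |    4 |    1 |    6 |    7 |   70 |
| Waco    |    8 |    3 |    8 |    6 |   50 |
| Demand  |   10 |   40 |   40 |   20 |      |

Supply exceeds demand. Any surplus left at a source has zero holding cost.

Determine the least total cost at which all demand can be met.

480

An optimal shipping plan:
  Boise->M1: 10 crates
  Boise->M2: 40 crates
  Boise->M3: 20 crates
  Waco->M3: 20 crates
  Waco->M4: 20 crates
Total cost = $480.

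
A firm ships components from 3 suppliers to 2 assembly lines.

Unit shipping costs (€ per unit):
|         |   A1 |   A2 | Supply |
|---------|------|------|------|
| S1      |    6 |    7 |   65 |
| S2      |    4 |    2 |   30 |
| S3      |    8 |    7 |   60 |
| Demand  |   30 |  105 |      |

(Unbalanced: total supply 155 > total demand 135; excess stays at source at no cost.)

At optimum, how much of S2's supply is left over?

0

Minimum-cost shipments:
  S1→A1: 30 × €6 = €180
  S1→A2: 35 × €7 = €245
  S2→A2: 30 × €2 = €60
  S3→A2: 40 × €7 = €280
Total cost = €765.
S2 ships 30 of its 30, leaving 0.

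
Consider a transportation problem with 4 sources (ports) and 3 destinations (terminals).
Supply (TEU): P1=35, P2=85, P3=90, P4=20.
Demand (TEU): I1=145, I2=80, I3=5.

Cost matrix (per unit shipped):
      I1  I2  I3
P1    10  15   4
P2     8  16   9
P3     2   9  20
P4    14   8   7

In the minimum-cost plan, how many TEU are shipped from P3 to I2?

30

The minimum-cost plan:
  P1->I2: 30 × 15 = 450
  P1->I3: 5 × 4 = 20
  P2->I1: 85 × 8 = 680
  P3->I1: 60 × 2 = 120
  P3->I2: 30 × 9 = 270
  P4->I2: 20 × 8 = 160
Total cost = 1700.
So P3→I2 carries 30 TEU.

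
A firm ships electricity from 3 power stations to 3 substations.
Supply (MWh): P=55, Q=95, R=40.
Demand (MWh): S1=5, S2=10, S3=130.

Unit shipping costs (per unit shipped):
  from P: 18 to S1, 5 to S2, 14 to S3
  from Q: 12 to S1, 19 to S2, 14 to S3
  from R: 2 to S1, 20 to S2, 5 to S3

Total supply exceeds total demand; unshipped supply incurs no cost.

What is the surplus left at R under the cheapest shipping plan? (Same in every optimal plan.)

Minimum-cost shipments:
  P–S2: 10 × 5 = 50
  Q–S3: 95 × 14 = 1330
  R–S1: 5 × 2 = 10
  R–S3: 35 × 5 = 175
Total cost = 1565.
R ships 40 of its 40, leaving 0.

0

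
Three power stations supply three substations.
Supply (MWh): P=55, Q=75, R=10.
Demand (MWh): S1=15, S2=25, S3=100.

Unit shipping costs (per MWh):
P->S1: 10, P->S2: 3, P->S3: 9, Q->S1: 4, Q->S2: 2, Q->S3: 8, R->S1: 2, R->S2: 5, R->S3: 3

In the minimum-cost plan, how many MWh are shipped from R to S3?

Optimal shipments:
  P–S3: 55 MWh
  Q–S1: 15 MWh
  Q–S2: 25 MWh
  Q–S3: 35 MWh
  R–S3: 10 MWh
Total cost = 915.
So R→S3 carries 10 MWh.

10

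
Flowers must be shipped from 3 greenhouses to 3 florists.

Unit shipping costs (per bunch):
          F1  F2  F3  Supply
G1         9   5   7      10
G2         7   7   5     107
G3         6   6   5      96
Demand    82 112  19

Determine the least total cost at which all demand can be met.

1337

One minimum-cost allocation:
  G1–F2: 10 bunches
  G2–F1: 82 bunches
  G2–F2: 6 bunches
  G2–F3: 19 bunches
  G3–F2: 96 bunches
Total cost = 1337.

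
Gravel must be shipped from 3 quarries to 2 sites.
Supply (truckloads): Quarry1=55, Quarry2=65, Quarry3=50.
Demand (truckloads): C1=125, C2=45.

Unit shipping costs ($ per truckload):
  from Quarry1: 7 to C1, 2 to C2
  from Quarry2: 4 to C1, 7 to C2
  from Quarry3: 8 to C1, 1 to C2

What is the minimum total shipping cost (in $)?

One minimum-cost allocation:
  Quarry1–C1: 55 truckloads
  Quarry2–C1: 65 truckloads
  Quarry3–C1: 5 truckloads
  Quarry3–C2: 45 truckloads
Total cost = $730.

730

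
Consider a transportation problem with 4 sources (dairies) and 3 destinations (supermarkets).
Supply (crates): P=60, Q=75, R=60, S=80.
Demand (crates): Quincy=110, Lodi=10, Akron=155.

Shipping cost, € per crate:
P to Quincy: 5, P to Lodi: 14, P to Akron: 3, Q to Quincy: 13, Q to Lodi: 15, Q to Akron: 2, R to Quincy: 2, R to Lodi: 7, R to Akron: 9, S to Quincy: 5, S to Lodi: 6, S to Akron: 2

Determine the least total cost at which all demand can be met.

One minimum-cost allocation:
  P–Quincy: 50 × €5 = €250
  P–Akron: 10 × €3 = €30
  Q–Akron: 75 × €2 = €150
  R–Quincy: 60 × €2 = €120
  S–Lodi: 10 × €6 = €60
  S–Akron: 70 × €2 = €140
Total = 250 + 30 + 150 + 120 + 60 + 140 = €750.

750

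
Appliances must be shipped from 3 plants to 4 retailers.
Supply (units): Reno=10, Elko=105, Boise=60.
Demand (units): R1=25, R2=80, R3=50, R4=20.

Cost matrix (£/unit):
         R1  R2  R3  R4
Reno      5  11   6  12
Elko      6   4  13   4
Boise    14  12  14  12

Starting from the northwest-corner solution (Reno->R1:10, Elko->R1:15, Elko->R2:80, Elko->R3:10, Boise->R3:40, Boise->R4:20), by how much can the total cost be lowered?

Current plan cost = 10·5 + 15·6 + 80·4 + 10·13 + 40·14 + 20·12 = £1390.
Optimal plan:
  Reno->R1: 10 × £5 = £50
  Elko->R1: 5 × £6 = £30
  Elko->R2: 80 × £4 = £320
  Elko->R4: 20 × £4 = £80
  Boise->R1: 10 × £14 = £140
  Boise->R3: 50 × £14 = £700
Optimal cost = £1320.
Saving = 1390 − 1320 = £70.

70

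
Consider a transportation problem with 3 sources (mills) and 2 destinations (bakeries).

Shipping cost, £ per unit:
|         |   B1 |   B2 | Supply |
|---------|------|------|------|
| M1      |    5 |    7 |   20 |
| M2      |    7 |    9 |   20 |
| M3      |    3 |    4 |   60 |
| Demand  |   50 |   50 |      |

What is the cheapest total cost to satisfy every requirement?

470

A cheapest plan:
  M1->B1: 20 × £5 = £100
  M2->B1: 20 × £7 = £140
  M3->B1: 10 × £3 = £30
  M3->B2: 50 × £4 = £200
Total = 100 + 140 + 30 + 200 = £470.
(Supply check: M1 ships 20; M2 ships 20; M3 ships 60.)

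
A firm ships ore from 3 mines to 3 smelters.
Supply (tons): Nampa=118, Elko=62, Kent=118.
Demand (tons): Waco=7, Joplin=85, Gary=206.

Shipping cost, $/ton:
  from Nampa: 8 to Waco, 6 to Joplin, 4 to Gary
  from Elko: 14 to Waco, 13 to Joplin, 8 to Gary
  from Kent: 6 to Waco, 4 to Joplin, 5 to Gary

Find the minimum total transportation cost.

A cheapest plan:
  Nampa–Gary: 118 tons
  Elko–Gary: 62 tons
  Kent–Waco: 7 tons
  Kent–Joplin: 85 tons
  Kent–Gary: 26 tons
Total cost = $1480.

1480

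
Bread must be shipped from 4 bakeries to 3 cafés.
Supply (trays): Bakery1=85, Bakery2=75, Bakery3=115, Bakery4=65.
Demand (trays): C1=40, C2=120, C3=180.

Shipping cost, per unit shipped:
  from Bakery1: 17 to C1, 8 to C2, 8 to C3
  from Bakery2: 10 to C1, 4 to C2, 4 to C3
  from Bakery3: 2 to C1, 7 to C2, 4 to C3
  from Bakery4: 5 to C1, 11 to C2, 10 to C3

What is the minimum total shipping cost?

An optimal shipping plan:
  Bakery1->C2: 85 × 8 = 680
  Bakery2->C2: 35 × 4 = 140
  Bakery2->C3: 40 × 4 = 160
  Bakery3->C3: 115 × 4 = 460
  Bakery4->C1: 40 × 5 = 200
  Bakery4->C3: 25 × 10 = 250
Total = 680 + 140 + 160 + 460 + 200 + 250 = 1890.
(Supply check: Bakery1 ships 85; Bakery2 ships 75; Bakery3 ships 115; Bakery4 ships 65.)

1890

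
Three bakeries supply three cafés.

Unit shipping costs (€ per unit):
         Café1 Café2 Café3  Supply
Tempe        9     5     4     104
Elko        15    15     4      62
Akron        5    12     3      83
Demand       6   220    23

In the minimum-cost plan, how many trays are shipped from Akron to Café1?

6

Solving gives:
  Tempe to Café2: 104 × €5 = €520
  Elko to Café2: 39 × €15 = €585
  Elko to Café3: 23 × €4 = €92
  Akron to Café1: 6 × €5 = €30
  Akron to Café2: 77 × €12 = €924
Total cost = €2151.
So Akron→Café1 carries 6 trays.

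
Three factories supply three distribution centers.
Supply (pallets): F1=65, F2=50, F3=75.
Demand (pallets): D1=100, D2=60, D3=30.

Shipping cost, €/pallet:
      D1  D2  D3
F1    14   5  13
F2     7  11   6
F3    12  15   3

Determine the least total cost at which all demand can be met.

A cheapest plan:
  F1 to D1: 5 pallets
  F1 to D2: 60 pallets
  F2 to D1: 50 pallets
  F3 to D1: 45 pallets
  F3 to D3: 30 pallets
Total cost = €1350.
(Supply check: F1 ships 65; F2 ships 50; F3 ships 75.)

1350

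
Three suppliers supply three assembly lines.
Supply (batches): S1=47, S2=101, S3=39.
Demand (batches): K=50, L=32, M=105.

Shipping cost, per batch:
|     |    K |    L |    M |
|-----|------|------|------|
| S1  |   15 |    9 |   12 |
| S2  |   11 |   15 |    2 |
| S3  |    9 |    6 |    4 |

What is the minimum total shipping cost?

1046

A cheapest plan:
  S1->K: 15 × 15 = 225
  S1->L: 32 × 9 = 288
  S2->M: 101 × 2 = 202
  S3->K: 35 × 9 = 315
  S3->M: 4 × 4 = 16
Total = 225 + 288 + 202 + 315 + 16 = 1046.
(Supply check: S1 ships 47; S2 ships 101; S3 ships 39.)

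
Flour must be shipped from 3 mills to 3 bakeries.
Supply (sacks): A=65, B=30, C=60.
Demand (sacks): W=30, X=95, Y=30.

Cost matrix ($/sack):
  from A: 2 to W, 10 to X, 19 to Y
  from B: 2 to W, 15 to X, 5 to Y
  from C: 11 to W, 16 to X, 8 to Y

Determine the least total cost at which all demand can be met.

A cheapest plan:
  A->X: 65 × $10 = $650
  B->W: 30 × $2 = $60
  C->X: 30 × $16 = $480
  C->Y: 30 × $8 = $240
Total = 650 + 60 + 480 + 240 = $1430.

1430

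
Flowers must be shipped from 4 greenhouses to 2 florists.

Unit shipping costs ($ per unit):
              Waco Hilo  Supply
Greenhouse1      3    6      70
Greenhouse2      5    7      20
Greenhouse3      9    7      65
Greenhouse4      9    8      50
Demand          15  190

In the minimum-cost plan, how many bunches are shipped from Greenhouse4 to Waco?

Solving gives:
  Greenhouse1–Waco: 15 bunches
  Greenhouse1–Hilo: 55 bunches
  Greenhouse2–Hilo: 20 bunches
  Greenhouse3–Hilo: 65 bunches
  Greenhouse4–Hilo: 50 bunches
Total cost = $1370.
The route Greenhouse4→Waco is not used.

0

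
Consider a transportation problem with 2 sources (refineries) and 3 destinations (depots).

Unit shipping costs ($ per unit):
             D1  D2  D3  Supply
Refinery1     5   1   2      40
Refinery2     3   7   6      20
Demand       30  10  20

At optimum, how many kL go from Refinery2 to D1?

The minimum-cost plan:
  Refinery1 to D1: 10 kL
  Refinery1 to D2: 10 kL
  Refinery1 to D3: 20 kL
  Refinery2 to D1: 20 kL
Total cost = $160.
So Refinery2→D1 carries 20 kL.

20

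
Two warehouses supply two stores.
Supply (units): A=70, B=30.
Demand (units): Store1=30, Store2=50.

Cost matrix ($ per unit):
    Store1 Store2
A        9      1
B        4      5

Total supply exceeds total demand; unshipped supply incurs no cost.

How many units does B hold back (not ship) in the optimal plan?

0

An optimal plan:
  A to Store2: 50 units
  B to Store1: 30 units
Total cost = $170.
B ships 30 of its 30, leaving 0.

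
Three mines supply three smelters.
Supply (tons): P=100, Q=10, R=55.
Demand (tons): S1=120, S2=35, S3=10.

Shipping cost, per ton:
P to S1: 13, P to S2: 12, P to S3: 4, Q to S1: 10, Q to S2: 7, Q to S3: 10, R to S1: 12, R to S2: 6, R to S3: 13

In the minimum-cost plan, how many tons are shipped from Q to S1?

Solving gives:
  P→S1: 90 × 13 = 1170
  P→S3: 10 × 4 = 40
  Q→S1: 10 × 10 = 100
  R→S1: 20 × 12 = 240
  R→S2: 35 × 6 = 210
Total cost = 1760.
So Q→S1 carries 10 tons.

10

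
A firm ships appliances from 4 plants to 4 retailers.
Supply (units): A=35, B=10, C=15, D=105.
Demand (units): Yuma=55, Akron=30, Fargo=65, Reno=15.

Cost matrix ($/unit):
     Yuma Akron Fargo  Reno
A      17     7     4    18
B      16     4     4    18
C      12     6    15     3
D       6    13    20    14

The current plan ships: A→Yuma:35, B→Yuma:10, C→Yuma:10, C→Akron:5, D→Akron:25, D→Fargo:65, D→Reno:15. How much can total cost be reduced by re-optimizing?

1395

Current plan cost = 35·17 + 10·16 + 10·12 + 5·6 + 25·13 + 65·20 + 15·14 = $2740.
Optimal plan:
  A–Fargo: 35 × $4 = $140
  B–Fargo: 10 × $4 = $40
  C–Reno: 15 × $3 = $45
  D–Yuma: 55 × $6 = $330
  D–Akron: 30 × $13 = $390
  D–Fargo: 20 × $20 = $400
Optimal cost = $1345.
Saving = 2740 − 1345 = $1395.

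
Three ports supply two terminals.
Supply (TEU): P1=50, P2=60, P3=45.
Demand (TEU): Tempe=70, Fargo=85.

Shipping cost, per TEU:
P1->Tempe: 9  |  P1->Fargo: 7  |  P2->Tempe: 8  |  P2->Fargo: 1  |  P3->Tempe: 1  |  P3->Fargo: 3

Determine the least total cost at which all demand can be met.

An optimal shipping plan:
  P1 to Tempe: 25 × 9 = 225
  P1 to Fargo: 25 × 7 = 175
  P2 to Fargo: 60 × 1 = 60
  P3 to Tempe: 45 × 1 = 45
Total = 225 + 175 + 60 + 45 = 505.

505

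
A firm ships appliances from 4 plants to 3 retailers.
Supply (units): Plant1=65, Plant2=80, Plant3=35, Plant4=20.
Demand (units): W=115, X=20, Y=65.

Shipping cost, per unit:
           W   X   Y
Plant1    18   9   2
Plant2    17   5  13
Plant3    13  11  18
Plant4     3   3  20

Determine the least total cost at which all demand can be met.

1765

Optimal allocation:
  Plant1→Y: 65 × 2 = 130
  Plant2→W: 60 × 17 = 1020
  Plant2→X: 20 × 5 = 100
  Plant3→W: 35 × 13 = 455
  Plant4→W: 20 × 3 = 60
Total = 130 + 1020 + 100 + 455 + 60 = 1765.
(Supply check: Plant1 ships 65; Plant2 ships 80; Plant3 ships 35; Plant4 ships 20.)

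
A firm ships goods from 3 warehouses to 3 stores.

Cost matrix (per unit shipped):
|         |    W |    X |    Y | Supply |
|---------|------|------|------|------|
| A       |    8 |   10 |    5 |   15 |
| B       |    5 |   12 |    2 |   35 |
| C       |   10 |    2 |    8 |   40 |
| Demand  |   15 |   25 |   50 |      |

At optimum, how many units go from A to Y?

The minimum-cost plan:
  A->Y: 15 × 5 = 75
  B->Y: 35 × 2 = 70
  C->W: 15 × 10 = 150
  C->X: 25 × 2 = 50
Total cost = 345.
So A→Y carries 15 units.

15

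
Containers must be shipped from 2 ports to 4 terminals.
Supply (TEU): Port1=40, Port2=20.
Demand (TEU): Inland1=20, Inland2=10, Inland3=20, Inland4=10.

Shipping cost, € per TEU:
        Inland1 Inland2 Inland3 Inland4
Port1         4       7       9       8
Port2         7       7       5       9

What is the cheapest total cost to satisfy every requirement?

330

One minimum-cost allocation:
  Port1->Inland1: 20 × €4 = €80
  Port1->Inland2: 10 × €7 = €70
  Port1->Inland4: 10 × €8 = €80
  Port2->Inland3: 20 × €5 = €100
Total = 80 + 70 + 80 + 100 = €330.
(Supply check: Port1 ships 40; Port2 ships 20.)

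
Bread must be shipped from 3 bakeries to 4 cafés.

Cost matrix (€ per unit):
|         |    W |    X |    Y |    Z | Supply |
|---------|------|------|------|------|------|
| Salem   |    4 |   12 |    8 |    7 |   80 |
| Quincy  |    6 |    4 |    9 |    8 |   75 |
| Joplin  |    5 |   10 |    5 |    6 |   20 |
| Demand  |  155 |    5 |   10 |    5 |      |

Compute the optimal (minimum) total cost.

865

One minimum-cost allocation:
  Salem→W: 80 × €4 = €320
  Quincy→W: 70 × €6 = €420
  Quincy→X: 5 × €4 = €20
  Joplin→W: 5 × €5 = €25
  Joplin→Y: 10 × €5 = €50
  Joplin→Z: 5 × €6 = €30
Total = 320 + 420 + 20 + 25 + 50 + 30 = €865.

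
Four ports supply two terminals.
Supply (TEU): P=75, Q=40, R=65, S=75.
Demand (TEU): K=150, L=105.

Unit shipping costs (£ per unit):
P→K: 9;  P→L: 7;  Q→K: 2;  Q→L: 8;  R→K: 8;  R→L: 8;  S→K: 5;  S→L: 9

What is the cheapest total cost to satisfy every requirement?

1500

Optimal allocation:
  P to L: 75 TEU
  Q to K: 40 TEU
  R to K: 35 TEU
  R to L: 30 TEU
  S to K: 75 TEU
Total cost = £1500.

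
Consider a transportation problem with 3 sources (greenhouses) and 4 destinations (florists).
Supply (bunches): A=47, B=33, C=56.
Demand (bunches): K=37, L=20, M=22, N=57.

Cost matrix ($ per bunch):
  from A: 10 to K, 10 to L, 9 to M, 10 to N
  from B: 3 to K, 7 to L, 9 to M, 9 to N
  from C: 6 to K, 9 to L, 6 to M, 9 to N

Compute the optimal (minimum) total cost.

Optimal allocation:
  A->L: 20 × $10 = $200
  A->N: 27 × $10 = $270
  B->K: 33 × $3 = $99
  C->K: 4 × $6 = $24
  C->M: 22 × $6 = $132
  C->N: 30 × $9 = $270
Total = 200 + 270 + 99 + 24 + 132 + 270 = $995.

995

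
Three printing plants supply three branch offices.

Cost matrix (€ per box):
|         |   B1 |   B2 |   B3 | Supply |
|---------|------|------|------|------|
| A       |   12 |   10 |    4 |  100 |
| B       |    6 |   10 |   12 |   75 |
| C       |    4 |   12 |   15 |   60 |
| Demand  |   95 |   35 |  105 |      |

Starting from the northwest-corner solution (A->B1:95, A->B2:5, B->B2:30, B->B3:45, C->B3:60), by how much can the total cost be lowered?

1670

Current plan cost = 95·12 + 5·10 + 30·10 + 45·12 + 60·15 = €2930.
Optimal plan:
  A–B3: 100 boxes
  B–B1: 35 boxes
  B–B2: 35 boxes
  B–B3: 5 boxes
  C–B1: 60 boxes
Optimal cost = €1260.
Saving = 2930 − 1260 = €1670.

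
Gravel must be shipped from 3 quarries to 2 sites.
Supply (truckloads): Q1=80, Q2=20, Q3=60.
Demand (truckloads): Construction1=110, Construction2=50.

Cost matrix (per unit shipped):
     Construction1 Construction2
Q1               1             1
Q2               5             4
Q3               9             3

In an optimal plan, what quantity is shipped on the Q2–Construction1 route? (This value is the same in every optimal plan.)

20

Solving gives:
  Q1–Construction1: 80 × 1 = 80
  Q2–Construction1: 20 × 5 = 100
  Q3–Construction1: 10 × 9 = 90
  Q3–Construction2: 50 × 3 = 150
Total cost = 420.
So Q2→Construction1 carries 20 truckloads.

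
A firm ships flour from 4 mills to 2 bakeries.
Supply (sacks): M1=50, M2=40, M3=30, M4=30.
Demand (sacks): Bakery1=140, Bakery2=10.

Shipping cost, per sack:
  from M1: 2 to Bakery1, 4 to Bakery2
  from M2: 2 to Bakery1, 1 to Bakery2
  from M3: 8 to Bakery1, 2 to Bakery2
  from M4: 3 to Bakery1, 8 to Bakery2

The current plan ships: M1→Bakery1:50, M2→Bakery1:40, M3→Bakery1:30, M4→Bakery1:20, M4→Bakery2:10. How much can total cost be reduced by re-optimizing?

110

Current plan cost = 50·2 + 40·2 + 30·8 + 20·3 + 10·8 = 560.
Optimal plan:
  M1–Bakery1: 50 × 2 = 100
  M2–Bakery1: 40 × 2 = 80
  M3–Bakery1: 20 × 8 = 160
  M3–Bakery2: 10 × 2 = 20
  M4–Bakery1: 30 × 3 = 90
Optimal cost = 450.
Saving = 560 − 450 = 110.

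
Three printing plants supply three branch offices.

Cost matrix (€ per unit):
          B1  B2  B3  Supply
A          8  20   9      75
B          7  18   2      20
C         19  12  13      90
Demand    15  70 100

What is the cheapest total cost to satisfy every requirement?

1800

One minimum-cost allocation:
  A→B1: 15 × €8 = €120
  A→B3: 60 × €9 = €540
  B→B3: 20 × €2 = €40
  C→B2: 70 × €12 = €840
  C→B3: 20 × €13 = €260
Total = 120 + 540 + 40 + 840 + 260 = €1800.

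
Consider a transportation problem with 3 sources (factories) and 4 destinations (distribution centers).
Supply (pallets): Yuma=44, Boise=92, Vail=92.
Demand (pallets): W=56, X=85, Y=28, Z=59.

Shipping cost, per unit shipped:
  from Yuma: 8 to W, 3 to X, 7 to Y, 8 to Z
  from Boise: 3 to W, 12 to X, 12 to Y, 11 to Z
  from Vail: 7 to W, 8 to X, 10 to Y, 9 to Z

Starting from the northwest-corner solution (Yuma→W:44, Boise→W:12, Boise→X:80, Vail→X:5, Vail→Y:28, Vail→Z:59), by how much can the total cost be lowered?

688

Current plan cost = 44·8 + 12·3 + 80·12 + 5·8 + 28·10 + 59·9 = 2199.
Optimal plan:
  Yuma–X: 44 × 3 = 132
  Boise–W: 56 × 3 = 168
  Boise–Z: 36 × 11 = 396
  Vail–X: 41 × 8 = 328
  Vail–Y: 28 × 10 = 280
  Vail–Z: 23 × 9 = 207
Optimal cost = 1511.
Saving = 2199 − 1511 = 688.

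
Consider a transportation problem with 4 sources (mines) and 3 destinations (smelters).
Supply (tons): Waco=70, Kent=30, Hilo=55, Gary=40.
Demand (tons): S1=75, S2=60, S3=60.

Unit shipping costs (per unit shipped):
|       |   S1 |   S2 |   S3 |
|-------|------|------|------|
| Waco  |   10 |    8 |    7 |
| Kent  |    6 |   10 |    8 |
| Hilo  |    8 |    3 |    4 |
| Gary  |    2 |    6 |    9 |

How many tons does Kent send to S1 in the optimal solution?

30

Optimal shipments:
  Waco→S1: 5 × 10 = 50
  Waco→S2: 5 × 8 = 40
  Waco→S3: 60 × 7 = 420
  Kent→S1: 30 × 6 = 180
  Hilo→S2: 55 × 3 = 165
  Gary→S1: 40 × 2 = 80
Total cost = 935.
So Kent→S1 carries 30 tons.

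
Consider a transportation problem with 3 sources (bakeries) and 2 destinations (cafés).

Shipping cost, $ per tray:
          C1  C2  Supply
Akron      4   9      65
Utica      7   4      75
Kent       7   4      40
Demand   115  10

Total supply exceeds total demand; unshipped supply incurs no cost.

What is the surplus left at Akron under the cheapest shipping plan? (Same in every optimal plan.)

0

Minimum-cost shipments:
  Akron→C1: 65 trays
  Utica→C1: 20 trays
  Kent→C1: 30 trays
  Kent→C2: 10 trays
Total cost = $650.
Akron ships 65 of its 65, leaving 0.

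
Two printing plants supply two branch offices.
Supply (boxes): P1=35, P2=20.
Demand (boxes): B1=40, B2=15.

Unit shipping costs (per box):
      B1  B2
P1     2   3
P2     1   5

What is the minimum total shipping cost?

One minimum-cost allocation:
  P1->B1: 20 × 2 = 40
  P1->B2: 15 × 3 = 45
  P2->B1: 20 × 1 = 20
Total = 40 + 45 + 20 = 105.

105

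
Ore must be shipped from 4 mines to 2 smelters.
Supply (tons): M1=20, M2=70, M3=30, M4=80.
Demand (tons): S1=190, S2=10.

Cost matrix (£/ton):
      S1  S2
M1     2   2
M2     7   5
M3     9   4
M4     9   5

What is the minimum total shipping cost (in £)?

1470

Optimal allocation:
  M1→S1: 20 × £2 = £40
  M2→S1: 70 × £7 = £490
  M3→S1: 20 × £9 = £180
  M3→S2: 10 × £4 = £40
  M4→S1: 80 × £9 = £720
Total = 40 + 490 + 180 + 40 + 720 = £1470.
(Supply check: M1 ships 20; M2 ships 70; M3 ships 30; M4 ships 80.)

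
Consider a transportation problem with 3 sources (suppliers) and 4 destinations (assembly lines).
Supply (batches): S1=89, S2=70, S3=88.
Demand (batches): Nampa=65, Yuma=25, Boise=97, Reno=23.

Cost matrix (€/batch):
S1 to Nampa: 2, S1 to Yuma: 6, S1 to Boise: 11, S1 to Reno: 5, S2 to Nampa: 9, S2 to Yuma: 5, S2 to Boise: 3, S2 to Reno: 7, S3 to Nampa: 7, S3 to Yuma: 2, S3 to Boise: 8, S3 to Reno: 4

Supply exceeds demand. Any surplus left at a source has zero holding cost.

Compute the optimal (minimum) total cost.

698

A cheapest plan:
  S1–Nampa: 65 × €2 = €130
  S2–Boise: 70 × €3 = €210
  S3–Yuma: 25 × €2 = €50
  S3–Boise: 27 × €8 = €216
  S3–Reno: 23 × €4 = €92
Total = 130 + 210 + 50 + 216 + 92 = €698.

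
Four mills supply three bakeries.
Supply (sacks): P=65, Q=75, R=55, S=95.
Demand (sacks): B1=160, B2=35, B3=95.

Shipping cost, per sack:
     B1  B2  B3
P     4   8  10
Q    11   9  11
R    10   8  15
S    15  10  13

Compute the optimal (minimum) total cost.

2765

An optimal shipping plan:
  P–B1: 65 sacks
  Q–B1: 40 sacks
  Q–B3: 35 sacks
  R–B1: 55 sacks
  S–B2: 35 sacks
  S–B3: 60 sacks
Total cost = 2765.
(Supply check: P ships 65; Q ships 75; R ships 55; S ships 95.)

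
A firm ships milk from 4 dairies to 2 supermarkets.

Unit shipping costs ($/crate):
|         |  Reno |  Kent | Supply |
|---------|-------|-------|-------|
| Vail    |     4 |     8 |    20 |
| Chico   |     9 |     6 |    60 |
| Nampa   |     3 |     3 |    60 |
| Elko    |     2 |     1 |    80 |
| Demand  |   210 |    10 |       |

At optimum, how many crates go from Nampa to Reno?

Optimal shipments:
  Vail->Reno: 20 × $4 = $80
  Chico->Reno: 50 × $9 = $450
  Chico->Kent: 10 × $6 = $60
  Nampa->Reno: 60 × $3 = $180
  Elko->Reno: 80 × $2 = $160
Total cost = $930.
So Nampa→Reno carries 60 crates.

60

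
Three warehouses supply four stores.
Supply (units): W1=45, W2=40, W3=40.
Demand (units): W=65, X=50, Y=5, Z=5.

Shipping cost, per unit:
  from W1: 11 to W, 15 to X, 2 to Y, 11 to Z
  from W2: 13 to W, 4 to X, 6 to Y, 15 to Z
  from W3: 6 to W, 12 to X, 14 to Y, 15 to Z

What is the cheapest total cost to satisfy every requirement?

An optimal shipping plan:
  W1 to W: 25 × 11 = 275
  W1 to X: 10 × 15 = 150
  W1 to Y: 5 × 2 = 10
  W1 to Z: 5 × 11 = 55
  W2 to X: 40 × 4 = 160
  W3 to W: 40 × 6 = 240
Total = 275 + 150 + 10 + 55 + 160 + 240 = 890.

890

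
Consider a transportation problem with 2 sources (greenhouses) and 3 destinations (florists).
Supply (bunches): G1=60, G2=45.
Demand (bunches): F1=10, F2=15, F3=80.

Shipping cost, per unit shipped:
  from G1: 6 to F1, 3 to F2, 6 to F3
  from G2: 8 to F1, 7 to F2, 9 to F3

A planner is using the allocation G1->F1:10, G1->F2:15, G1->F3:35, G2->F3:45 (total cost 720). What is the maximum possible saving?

Current plan cost = 10·6 + 15·3 + 35·6 + 45·9 = 720.
Optimal plan:
  G1–F2: 15 × 3 = 45
  G1–F3: 45 × 6 = 270
  G2–F1: 10 × 8 = 80
  G2–F3: 35 × 9 = 315
Optimal cost = 710.
Saving = 720 − 710 = 10.

10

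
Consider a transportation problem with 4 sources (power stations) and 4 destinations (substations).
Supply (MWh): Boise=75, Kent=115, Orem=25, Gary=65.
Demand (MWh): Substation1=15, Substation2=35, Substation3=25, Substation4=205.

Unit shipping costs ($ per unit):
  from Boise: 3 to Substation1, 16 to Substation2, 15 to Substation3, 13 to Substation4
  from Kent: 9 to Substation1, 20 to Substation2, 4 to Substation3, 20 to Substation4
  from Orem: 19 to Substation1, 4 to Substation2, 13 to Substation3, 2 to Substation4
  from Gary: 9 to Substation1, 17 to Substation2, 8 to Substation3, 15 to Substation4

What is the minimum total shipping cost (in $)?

3735

Optimal allocation:
  Boise->Substation4: 75 MWh
  Kent->Substation1: 15 MWh
  Kent->Substation2: 35 MWh
  Kent->Substation3: 25 MWh
  Kent->Substation4: 40 MWh
  Orem->Substation4: 25 MWh
  Gary->Substation4: 65 MWh
Total cost = $3735.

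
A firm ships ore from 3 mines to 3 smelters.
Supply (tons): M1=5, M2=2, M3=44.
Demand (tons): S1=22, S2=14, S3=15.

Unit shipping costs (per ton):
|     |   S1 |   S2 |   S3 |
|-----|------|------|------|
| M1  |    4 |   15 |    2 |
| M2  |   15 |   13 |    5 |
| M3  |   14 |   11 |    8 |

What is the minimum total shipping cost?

One minimum-cost allocation:
  M1->S1: 5 × 4 = 20
  M2->S3: 2 × 5 = 10
  M3->S1: 17 × 14 = 238
  M3->S2: 14 × 11 = 154
  M3->S3: 13 × 8 = 104
Total = 20 + 10 + 238 + 154 + 104 = 526.

526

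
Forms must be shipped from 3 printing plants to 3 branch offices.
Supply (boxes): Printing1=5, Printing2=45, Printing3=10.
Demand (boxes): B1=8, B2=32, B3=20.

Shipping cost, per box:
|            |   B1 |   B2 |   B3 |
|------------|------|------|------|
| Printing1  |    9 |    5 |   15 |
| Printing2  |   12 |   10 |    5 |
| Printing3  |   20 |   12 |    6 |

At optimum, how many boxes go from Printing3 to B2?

The minimum-cost plan:
  Printing1->B2: 5 × 5 = 25
  Printing2->B1: 8 × 12 = 96
  Printing2->B2: 27 × 10 = 270
  Printing2->B3: 10 × 5 = 50
  Printing3->B3: 10 × 6 = 60
Total cost = 501.
The route Printing3→B2 is not used.

0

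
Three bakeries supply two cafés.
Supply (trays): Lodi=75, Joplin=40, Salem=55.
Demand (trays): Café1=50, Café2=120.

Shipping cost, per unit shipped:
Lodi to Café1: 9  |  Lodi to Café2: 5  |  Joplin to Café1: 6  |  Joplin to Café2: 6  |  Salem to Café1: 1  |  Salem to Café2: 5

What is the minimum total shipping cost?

690

A cheapest plan:
  Lodi to Café2: 75 × 5 = 375
  Joplin to Café2: 40 × 6 = 240
  Salem to Café1: 50 × 1 = 50
  Salem to Café2: 5 × 5 = 25
Total = 375 + 240 + 50 + 25 = 690.
(Supply check: Lodi ships 75; Joplin ships 40; Salem ships 55.)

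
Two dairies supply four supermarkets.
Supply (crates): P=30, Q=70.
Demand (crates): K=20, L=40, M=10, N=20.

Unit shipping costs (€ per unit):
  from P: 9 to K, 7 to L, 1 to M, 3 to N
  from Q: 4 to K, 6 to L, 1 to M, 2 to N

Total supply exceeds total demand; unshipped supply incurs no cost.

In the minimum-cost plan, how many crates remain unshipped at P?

10

Minimum-cost shipments:
  P->L: 10 × €7 = €70
  P->M: 10 × €1 = €10
  Q->K: 20 × €4 = €80
  Q->L: 30 × €6 = €180
  Q->N: 20 × €2 = €40
Total cost = €380.
P ships 20 of its 30, leaving 10.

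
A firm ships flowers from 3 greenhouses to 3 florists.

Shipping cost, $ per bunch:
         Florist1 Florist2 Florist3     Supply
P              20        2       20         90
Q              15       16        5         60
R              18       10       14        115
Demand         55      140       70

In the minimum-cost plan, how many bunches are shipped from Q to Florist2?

Solving gives:
  P–Florist2: 90 × $2 = $180
  Q–Florist3: 60 × $5 = $300
  R–Florist1: 55 × $18 = $990
  R–Florist2: 50 × $10 = $500
  R–Florist3: 10 × $14 = $140
Total cost = $2110.
The route Q→Florist2 is not used.

0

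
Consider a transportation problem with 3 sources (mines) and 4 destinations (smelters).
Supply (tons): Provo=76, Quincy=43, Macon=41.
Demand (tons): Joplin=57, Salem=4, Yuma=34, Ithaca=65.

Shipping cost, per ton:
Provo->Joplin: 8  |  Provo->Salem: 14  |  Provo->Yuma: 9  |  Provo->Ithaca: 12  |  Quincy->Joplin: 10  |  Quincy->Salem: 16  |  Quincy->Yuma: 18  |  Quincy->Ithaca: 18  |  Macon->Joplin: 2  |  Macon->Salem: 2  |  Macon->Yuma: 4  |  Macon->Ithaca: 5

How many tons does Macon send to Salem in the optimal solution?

4

The minimum-cost plan:
  Provo–Joplin: 14 × 8 = 112
  Provo–Yuma: 34 × 9 = 306
  Provo–Ithaca: 28 × 12 = 336
  Quincy–Joplin: 43 × 10 = 430
  Macon–Salem: 4 × 2 = 8
  Macon–Ithaca: 37 × 5 = 185
Total cost = 1377.
So Macon→Salem carries 4 tons.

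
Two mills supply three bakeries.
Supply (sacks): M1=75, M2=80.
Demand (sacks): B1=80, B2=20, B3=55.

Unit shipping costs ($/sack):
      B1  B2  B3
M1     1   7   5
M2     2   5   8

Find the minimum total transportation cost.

515

One minimum-cost allocation:
  M1 to B1: 20 × $1 = $20
  M1 to B3: 55 × $5 = $275
  M2 to B1: 60 × $2 = $120
  M2 to B2: 20 × $5 = $100
Total = 20 + 275 + 120 + 100 = $515.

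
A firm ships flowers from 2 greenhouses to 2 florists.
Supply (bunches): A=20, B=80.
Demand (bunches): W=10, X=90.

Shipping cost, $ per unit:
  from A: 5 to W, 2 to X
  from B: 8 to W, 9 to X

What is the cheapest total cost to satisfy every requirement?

750

One minimum-cost allocation:
  A to X: 20 × $2 = $40
  B to W: 10 × $8 = $80
  B to X: 70 × $9 = $630
Total = 40 + 80 + 630 = $750.
(Supply check: A ships 20; B ships 80.)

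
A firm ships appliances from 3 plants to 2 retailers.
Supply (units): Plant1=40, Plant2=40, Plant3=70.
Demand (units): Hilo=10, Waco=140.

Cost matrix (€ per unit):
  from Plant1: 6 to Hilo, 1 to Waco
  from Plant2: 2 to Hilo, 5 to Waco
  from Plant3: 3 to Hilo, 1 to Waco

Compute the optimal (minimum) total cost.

280

A cheapest plan:
  Plant1 to Waco: 40 × €1 = €40
  Plant2 to Hilo: 10 × €2 = €20
  Plant2 to Waco: 30 × €5 = €150
  Plant3 to Waco: 70 × €1 = €70
Total = 40 + 20 + 150 + 70 = €280.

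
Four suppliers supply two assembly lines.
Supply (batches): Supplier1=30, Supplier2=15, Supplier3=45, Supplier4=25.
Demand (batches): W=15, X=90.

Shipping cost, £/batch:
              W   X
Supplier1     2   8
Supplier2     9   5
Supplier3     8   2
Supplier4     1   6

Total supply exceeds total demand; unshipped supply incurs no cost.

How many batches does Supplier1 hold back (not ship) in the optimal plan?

Minimum-cost shipments:
  Supplier1→W: 15 × £2 = £30
  Supplier1→X: 5 × £8 = £40
  Supplier2→X: 15 × £5 = £75
  Supplier3→X: 45 × £2 = £90
  Supplier4→X: 25 × £6 = £150
Total cost = £385.
Supplier1 ships 20 of its 30, leaving 10.

10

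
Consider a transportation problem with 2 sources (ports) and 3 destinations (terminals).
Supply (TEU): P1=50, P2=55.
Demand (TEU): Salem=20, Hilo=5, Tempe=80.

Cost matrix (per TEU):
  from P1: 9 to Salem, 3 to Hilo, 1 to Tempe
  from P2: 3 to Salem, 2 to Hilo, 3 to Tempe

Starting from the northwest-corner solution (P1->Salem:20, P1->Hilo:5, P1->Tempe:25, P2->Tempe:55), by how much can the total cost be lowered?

Current plan cost = 20·9 + 5·3 + 25·1 + 55·3 = 385.
Optimal plan:
  P1 to Tempe: 50 TEU
  P2 to Salem: 20 TEU
  P2 to Hilo: 5 TEU
  P2 to Tempe: 30 TEU
Optimal cost = 210.
Saving = 385 − 210 = 175.

175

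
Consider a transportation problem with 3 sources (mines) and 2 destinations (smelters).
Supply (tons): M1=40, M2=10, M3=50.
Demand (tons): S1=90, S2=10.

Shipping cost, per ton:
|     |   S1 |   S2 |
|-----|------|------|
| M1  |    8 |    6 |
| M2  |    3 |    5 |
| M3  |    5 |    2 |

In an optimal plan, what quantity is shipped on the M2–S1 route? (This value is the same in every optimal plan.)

10

Optimal shipments:
  M1->S1: 40 × 8 = 320
  M2->S1: 10 × 3 = 30
  M3->S1: 40 × 5 = 200
  M3->S2: 10 × 2 = 20
Total cost = 570.
So M2→S1 carries 10 tons.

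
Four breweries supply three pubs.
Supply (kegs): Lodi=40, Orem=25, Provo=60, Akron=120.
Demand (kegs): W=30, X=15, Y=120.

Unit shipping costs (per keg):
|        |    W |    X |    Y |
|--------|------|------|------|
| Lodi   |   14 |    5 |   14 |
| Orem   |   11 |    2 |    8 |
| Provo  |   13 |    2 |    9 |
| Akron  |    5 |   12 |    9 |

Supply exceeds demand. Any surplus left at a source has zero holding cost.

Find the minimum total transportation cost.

1235

Optimal allocation:
  Orem to Y: 25 kegs
  Provo to X: 15 kegs
  Provo to Y: 45 kegs
  Akron to W: 30 kegs
  Akron to Y: 50 kegs
Total cost = 1235.
(Supply check: Lodi ships 0; Orem ships 25; Provo ships 60; Akron ships 80.)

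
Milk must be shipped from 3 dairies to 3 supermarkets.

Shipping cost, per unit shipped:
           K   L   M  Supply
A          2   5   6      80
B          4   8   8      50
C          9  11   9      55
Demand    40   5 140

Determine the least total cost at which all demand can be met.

1210

One minimum-cost allocation:
  A to L: 5 × 5 = 25
  A to M: 75 × 6 = 450
  B to K: 40 × 4 = 160
  B to M: 10 × 8 = 80
  C to M: 55 × 9 = 495
Total = 25 + 450 + 160 + 80 + 495 = 1210.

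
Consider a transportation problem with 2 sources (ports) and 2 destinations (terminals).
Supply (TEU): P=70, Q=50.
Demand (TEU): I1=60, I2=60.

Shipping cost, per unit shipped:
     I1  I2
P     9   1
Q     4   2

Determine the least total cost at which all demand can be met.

350

A cheapest plan:
  P to I1: 10 × 9 = 90
  P to I2: 60 × 1 = 60
  Q to I1: 50 × 4 = 200
Total = 90 + 60 + 200 = 350.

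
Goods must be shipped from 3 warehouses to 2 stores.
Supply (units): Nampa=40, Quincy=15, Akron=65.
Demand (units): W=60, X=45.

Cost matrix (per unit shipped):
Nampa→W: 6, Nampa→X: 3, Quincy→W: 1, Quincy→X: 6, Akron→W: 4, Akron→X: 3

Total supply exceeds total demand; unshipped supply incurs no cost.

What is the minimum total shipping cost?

330

A cheapest plan:
  Nampa to X: 40 × 3 = 120
  Quincy to W: 15 × 1 = 15
  Akron to W: 45 × 4 = 180
  Akron to X: 5 × 3 = 15
Total = 120 + 15 + 180 + 15 = 330.
(Supply check: Nampa ships 40; Quincy ships 15; Akron ships 50.)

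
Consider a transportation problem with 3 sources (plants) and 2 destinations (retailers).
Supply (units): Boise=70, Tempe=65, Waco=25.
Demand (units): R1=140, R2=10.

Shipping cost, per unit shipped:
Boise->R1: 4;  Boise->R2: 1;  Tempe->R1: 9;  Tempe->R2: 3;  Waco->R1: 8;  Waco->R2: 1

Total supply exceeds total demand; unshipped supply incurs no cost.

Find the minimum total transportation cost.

A cheapest plan:
  Boise to R1: 70 × 4 = 280
  Tempe to R1: 55 × 9 = 495
  Waco to R1: 15 × 8 = 120
  Waco to R2: 10 × 1 = 10
Total = 280 + 495 + 120 + 10 = 905.

905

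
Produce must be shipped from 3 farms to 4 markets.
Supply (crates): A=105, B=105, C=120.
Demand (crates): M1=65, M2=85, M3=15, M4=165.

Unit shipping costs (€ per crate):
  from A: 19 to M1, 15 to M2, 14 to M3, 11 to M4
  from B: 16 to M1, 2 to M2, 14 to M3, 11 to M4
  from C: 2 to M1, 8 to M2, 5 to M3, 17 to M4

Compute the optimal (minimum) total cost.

2430

One minimum-cost allocation:
  A->M4: 105 crates
  B->M2: 85 crates
  B->M4: 20 crates
  C->M1: 65 crates
  C->M3: 15 crates
  C->M4: 40 crates
Total cost = €2430.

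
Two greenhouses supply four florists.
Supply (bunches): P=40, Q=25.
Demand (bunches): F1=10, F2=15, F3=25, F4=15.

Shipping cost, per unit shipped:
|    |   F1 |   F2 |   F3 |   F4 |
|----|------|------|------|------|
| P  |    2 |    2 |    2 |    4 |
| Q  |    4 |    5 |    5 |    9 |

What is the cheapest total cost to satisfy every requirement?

225

A cheapest plan:
  P–F2: 15 × 2 = 30
  P–F3: 10 × 2 = 20
  P–F4: 15 × 4 = 60
  Q–F1: 10 × 4 = 40
  Q–F3: 15 × 5 = 75
Total = 30 + 20 + 60 + 40 + 75 = 225.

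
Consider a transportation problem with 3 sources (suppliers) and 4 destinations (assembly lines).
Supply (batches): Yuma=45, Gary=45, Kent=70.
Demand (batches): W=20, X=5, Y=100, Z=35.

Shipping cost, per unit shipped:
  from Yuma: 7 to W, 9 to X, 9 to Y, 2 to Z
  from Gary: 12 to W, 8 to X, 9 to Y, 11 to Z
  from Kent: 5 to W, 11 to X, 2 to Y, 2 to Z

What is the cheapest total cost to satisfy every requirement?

710

One minimum-cost allocation:
  Yuma to W: 10 × 7 = 70
  Yuma to Z: 35 × 2 = 70
  Gary to W: 10 × 12 = 120
  Gary to X: 5 × 8 = 40
  Gary to Y: 30 × 9 = 270
  Kent to Y: 70 × 2 = 140
Total = 70 + 70 + 120 + 40 + 270 + 140 = 710.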